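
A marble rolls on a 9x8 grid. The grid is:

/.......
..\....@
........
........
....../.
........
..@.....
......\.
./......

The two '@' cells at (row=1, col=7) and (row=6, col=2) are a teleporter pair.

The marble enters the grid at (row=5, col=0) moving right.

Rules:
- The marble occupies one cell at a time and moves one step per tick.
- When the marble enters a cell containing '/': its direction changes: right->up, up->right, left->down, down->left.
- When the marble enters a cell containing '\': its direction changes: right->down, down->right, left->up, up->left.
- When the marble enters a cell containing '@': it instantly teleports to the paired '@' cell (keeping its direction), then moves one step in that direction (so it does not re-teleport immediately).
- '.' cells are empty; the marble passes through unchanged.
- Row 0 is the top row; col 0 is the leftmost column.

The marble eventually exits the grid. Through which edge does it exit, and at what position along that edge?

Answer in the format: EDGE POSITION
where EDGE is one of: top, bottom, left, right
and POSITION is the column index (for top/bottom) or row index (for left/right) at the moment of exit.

Step 1: enter (5,0), '.' pass, move right to (5,1)
Step 2: enter (5,1), '.' pass, move right to (5,2)
Step 3: enter (5,2), '.' pass, move right to (5,3)
Step 4: enter (5,3), '.' pass, move right to (5,4)
Step 5: enter (5,4), '.' pass, move right to (5,5)
Step 6: enter (5,5), '.' pass, move right to (5,6)
Step 7: enter (5,6), '.' pass, move right to (5,7)
Step 8: enter (5,7), '.' pass, move right to (5,8)
Step 9: at (5,8) — EXIT via right edge, pos 5

Answer: right 5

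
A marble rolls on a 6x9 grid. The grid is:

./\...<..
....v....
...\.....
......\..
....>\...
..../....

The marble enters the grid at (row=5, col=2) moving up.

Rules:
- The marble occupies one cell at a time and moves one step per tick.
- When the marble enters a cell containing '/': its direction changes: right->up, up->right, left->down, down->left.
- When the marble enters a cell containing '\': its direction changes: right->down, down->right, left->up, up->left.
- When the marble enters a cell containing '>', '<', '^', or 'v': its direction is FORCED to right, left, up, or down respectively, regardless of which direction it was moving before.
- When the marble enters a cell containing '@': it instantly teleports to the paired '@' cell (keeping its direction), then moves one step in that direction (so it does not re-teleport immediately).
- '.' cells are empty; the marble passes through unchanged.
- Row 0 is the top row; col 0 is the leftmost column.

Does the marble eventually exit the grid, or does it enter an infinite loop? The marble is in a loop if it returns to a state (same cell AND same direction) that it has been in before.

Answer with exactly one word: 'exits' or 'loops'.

Answer: exits

Derivation:
Step 1: enter (5,2), '.' pass, move up to (4,2)
Step 2: enter (4,2), '.' pass, move up to (3,2)
Step 3: enter (3,2), '.' pass, move up to (2,2)
Step 4: enter (2,2), '.' pass, move up to (1,2)
Step 5: enter (1,2), '.' pass, move up to (0,2)
Step 6: enter (0,2), '\' deflects up->left, move left to (0,1)
Step 7: enter (0,1), '/' deflects left->down, move down to (1,1)
Step 8: enter (1,1), '.' pass, move down to (2,1)
Step 9: enter (2,1), '.' pass, move down to (3,1)
Step 10: enter (3,1), '.' pass, move down to (4,1)
Step 11: enter (4,1), '.' pass, move down to (5,1)
Step 12: enter (5,1), '.' pass, move down to (6,1)
Step 13: at (6,1) — EXIT via bottom edge, pos 1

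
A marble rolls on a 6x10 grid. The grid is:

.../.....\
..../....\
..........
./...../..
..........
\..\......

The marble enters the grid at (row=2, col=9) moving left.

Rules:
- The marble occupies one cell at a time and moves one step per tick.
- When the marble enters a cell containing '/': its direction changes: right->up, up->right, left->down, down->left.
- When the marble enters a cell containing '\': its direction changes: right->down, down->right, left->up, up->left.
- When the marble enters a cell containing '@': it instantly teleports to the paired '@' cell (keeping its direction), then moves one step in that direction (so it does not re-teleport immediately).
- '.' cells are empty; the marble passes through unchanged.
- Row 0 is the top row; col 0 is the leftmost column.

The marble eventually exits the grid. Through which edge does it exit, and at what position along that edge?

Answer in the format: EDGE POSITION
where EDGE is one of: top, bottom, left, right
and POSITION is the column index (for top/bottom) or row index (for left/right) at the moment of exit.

Step 1: enter (2,9), '.' pass, move left to (2,8)
Step 2: enter (2,8), '.' pass, move left to (2,7)
Step 3: enter (2,7), '.' pass, move left to (2,6)
Step 4: enter (2,6), '.' pass, move left to (2,5)
Step 5: enter (2,5), '.' pass, move left to (2,4)
Step 6: enter (2,4), '.' pass, move left to (2,3)
Step 7: enter (2,3), '.' pass, move left to (2,2)
Step 8: enter (2,2), '.' pass, move left to (2,1)
Step 9: enter (2,1), '.' pass, move left to (2,0)
Step 10: enter (2,0), '.' pass, move left to (2,-1)
Step 11: at (2,-1) — EXIT via left edge, pos 2

Answer: left 2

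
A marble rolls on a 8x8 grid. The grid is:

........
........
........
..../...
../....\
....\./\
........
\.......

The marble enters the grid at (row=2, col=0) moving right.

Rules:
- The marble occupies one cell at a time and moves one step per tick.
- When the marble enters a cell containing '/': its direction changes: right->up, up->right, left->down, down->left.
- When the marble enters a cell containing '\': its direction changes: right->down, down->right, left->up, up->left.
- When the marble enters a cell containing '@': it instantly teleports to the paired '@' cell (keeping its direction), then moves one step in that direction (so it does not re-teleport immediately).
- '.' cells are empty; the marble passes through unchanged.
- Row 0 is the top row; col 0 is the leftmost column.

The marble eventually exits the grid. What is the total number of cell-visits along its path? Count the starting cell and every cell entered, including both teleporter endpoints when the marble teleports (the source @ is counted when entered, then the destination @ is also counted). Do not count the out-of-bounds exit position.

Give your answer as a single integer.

Answer: 8

Derivation:
Step 1: enter (2,0), '.' pass, move right to (2,1)
Step 2: enter (2,1), '.' pass, move right to (2,2)
Step 3: enter (2,2), '.' pass, move right to (2,3)
Step 4: enter (2,3), '.' pass, move right to (2,4)
Step 5: enter (2,4), '.' pass, move right to (2,5)
Step 6: enter (2,5), '.' pass, move right to (2,6)
Step 7: enter (2,6), '.' pass, move right to (2,7)
Step 8: enter (2,7), '.' pass, move right to (2,8)
Step 9: at (2,8) — EXIT via right edge, pos 2
Path length (cell visits): 8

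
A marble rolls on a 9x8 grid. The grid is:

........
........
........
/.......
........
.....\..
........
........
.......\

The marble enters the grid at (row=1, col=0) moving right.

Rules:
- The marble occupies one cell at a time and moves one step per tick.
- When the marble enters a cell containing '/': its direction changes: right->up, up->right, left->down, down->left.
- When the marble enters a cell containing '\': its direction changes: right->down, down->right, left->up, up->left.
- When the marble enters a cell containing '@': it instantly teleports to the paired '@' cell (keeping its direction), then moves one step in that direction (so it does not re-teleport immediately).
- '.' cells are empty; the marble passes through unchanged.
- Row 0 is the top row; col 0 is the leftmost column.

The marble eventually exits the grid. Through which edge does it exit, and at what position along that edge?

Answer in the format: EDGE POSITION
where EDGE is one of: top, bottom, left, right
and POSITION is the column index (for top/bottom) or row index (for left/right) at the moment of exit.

Answer: right 1

Derivation:
Step 1: enter (1,0), '.' pass, move right to (1,1)
Step 2: enter (1,1), '.' pass, move right to (1,2)
Step 3: enter (1,2), '.' pass, move right to (1,3)
Step 4: enter (1,3), '.' pass, move right to (1,4)
Step 5: enter (1,4), '.' pass, move right to (1,5)
Step 6: enter (1,5), '.' pass, move right to (1,6)
Step 7: enter (1,6), '.' pass, move right to (1,7)
Step 8: enter (1,7), '.' pass, move right to (1,8)
Step 9: at (1,8) — EXIT via right edge, pos 1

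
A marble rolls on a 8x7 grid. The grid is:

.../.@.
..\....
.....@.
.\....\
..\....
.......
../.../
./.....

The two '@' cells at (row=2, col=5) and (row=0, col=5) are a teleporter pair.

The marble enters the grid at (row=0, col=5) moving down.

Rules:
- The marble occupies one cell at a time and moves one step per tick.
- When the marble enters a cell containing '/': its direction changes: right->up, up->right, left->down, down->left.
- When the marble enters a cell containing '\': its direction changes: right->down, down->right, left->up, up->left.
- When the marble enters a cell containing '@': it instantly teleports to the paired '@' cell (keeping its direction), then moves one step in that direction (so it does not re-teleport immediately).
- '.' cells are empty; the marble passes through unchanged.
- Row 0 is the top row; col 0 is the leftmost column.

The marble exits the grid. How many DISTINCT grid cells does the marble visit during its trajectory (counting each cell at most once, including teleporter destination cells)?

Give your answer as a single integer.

Answer: 7

Derivation:
Step 1: enter (0,5), '@' teleport (0,5)->(2,5), also enter (2,5), move down to (3,5)
Step 2: enter (3,5), '.' pass, move down to (4,5)
Step 3: enter (4,5), '.' pass, move down to (5,5)
Step 4: enter (5,5), '.' pass, move down to (6,5)
Step 5: enter (6,5), '.' pass, move down to (7,5)
Step 6: enter (7,5), '.' pass, move down to (8,5)
Step 7: at (8,5) — EXIT via bottom edge, pos 5
Distinct cells visited: 7 (path length 7)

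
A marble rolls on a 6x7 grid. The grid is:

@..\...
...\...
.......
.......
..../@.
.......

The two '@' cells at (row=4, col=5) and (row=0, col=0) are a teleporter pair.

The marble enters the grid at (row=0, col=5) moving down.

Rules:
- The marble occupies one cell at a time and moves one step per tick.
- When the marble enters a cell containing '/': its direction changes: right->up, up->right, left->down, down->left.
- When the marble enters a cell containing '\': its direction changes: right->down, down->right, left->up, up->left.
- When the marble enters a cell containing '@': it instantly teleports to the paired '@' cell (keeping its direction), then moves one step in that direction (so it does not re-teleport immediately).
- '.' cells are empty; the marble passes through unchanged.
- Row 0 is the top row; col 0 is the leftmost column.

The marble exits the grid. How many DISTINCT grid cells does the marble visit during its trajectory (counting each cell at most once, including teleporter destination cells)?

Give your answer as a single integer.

Step 1: enter (0,5), '.' pass, move down to (1,5)
Step 2: enter (1,5), '.' pass, move down to (2,5)
Step 3: enter (2,5), '.' pass, move down to (3,5)
Step 4: enter (3,5), '.' pass, move down to (4,5)
Step 5: enter (4,5), '@' teleport (4,5)->(0,0), also enter (0,0), move down to (1,0)
Step 6: enter (1,0), '.' pass, move down to (2,0)
Step 7: enter (2,0), '.' pass, move down to (3,0)
Step 8: enter (3,0), '.' pass, move down to (4,0)
Step 9: enter (4,0), '.' pass, move down to (5,0)
Step 10: enter (5,0), '.' pass, move down to (6,0)
Step 11: at (6,0) — EXIT via bottom edge, pos 0
Distinct cells visited: 11 (path length 11)

Answer: 11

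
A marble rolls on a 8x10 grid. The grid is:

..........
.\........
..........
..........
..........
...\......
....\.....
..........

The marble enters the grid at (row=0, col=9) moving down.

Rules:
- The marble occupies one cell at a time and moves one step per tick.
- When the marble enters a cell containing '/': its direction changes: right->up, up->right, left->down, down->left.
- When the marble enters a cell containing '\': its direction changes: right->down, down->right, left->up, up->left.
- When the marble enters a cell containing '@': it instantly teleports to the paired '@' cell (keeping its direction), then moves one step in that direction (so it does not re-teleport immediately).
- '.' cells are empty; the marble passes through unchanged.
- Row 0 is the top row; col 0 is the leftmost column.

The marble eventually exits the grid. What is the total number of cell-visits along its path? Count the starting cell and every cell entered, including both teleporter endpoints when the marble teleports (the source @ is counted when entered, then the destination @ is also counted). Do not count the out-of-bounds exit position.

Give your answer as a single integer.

Answer: 8

Derivation:
Step 1: enter (0,9), '.' pass, move down to (1,9)
Step 2: enter (1,9), '.' pass, move down to (2,9)
Step 3: enter (2,9), '.' pass, move down to (3,9)
Step 4: enter (3,9), '.' pass, move down to (4,9)
Step 5: enter (4,9), '.' pass, move down to (5,9)
Step 6: enter (5,9), '.' pass, move down to (6,9)
Step 7: enter (6,9), '.' pass, move down to (7,9)
Step 8: enter (7,9), '.' pass, move down to (8,9)
Step 9: at (8,9) — EXIT via bottom edge, pos 9
Path length (cell visits): 8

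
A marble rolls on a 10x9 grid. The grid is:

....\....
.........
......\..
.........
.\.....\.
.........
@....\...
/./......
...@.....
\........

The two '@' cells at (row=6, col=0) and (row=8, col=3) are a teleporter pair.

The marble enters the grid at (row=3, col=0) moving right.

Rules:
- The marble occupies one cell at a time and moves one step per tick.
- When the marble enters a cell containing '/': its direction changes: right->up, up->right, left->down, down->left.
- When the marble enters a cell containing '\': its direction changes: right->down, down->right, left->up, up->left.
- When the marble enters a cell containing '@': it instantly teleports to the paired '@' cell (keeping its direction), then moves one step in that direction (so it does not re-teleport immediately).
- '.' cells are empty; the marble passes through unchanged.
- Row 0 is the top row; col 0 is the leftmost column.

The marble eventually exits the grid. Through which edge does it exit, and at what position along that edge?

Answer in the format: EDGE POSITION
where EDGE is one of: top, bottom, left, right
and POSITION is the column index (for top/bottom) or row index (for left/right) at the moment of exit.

Step 1: enter (3,0), '.' pass, move right to (3,1)
Step 2: enter (3,1), '.' pass, move right to (3,2)
Step 3: enter (3,2), '.' pass, move right to (3,3)
Step 4: enter (3,3), '.' pass, move right to (3,4)
Step 5: enter (3,4), '.' pass, move right to (3,5)
Step 6: enter (3,5), '.' pass, move right to (3,6)
Step 7: enter (3,6), '.' pass, move right to (3,7)
Step 8: enter (3,7), '.' pass, move right to (3,8)
Step 9: enter (3,8), '.' pass, move right to (3,9)
Step 10: at (3,9) — EXIT via right edge, pos 3

Answer: right 3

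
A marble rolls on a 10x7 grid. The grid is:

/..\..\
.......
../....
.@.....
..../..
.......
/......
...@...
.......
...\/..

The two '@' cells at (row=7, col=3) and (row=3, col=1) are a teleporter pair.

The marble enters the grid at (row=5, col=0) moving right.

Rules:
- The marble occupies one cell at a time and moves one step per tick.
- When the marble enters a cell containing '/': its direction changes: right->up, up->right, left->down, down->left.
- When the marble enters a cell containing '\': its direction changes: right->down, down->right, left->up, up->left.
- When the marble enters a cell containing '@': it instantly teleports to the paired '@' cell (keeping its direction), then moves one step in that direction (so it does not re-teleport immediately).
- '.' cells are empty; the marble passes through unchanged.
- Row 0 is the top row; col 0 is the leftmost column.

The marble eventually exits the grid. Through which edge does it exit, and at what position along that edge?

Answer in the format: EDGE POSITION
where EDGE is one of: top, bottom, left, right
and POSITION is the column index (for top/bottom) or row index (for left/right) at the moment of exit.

Step 1: enter (5,0), '.' pass, move right to (5,1)
Step 2: enter (5,1), '.' pass, move right to (5,2)
Step 3: enter (5,2), '.' pass, move right to (5,3)
Step 4: enter (5,3), '.' pass, move right to (5,4)
Step 5: enter (5,4), '.' pass, move right to (5,5)
Step 6: enter (5,5), '.' pass, move right to (5,6)
Step 7: enter (5,6), '.' pass, move right to (5,7)
Step 8: at (5,7) — EXIT via right edge, pos 5

Answer: right 5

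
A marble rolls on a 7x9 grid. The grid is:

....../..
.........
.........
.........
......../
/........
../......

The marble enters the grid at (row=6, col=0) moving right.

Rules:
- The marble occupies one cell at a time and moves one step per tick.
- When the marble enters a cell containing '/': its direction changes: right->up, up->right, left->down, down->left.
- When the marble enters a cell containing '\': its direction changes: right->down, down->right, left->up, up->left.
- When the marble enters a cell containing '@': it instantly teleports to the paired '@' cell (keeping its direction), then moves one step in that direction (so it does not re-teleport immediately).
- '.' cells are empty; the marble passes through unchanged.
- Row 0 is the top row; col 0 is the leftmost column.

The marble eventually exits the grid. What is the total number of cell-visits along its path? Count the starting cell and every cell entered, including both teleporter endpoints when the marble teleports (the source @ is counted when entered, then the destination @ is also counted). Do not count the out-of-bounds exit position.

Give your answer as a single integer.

Answer: 9

Derivation:
Step 1: enter (6,0), '.' pass, move right to (6,1)
Step 2: enter (6,1), '.' pass, move right to (6,2)
Step 3: enter (6,2), '/' deflects right->up, move up to (5,2)
Step 4: enter (5,2), '.' pass, move up to (4,2)
Step 5: enter (4,2), '.' pass, move up to (3,2)
Step 6: enter (3,2), '.' pass, move up to (2,2)
Step 7: enter (2,2), '.' pass, move up to (1,2)
Step 8: enter (1,2), '.' pass, move up to (0,2)
Step 9: enter (0,2), '.' pass, move up to (-1,2)
Step 10: at (-1,2) — EXIT via top edge, pos 2
Path length (cell visits): 9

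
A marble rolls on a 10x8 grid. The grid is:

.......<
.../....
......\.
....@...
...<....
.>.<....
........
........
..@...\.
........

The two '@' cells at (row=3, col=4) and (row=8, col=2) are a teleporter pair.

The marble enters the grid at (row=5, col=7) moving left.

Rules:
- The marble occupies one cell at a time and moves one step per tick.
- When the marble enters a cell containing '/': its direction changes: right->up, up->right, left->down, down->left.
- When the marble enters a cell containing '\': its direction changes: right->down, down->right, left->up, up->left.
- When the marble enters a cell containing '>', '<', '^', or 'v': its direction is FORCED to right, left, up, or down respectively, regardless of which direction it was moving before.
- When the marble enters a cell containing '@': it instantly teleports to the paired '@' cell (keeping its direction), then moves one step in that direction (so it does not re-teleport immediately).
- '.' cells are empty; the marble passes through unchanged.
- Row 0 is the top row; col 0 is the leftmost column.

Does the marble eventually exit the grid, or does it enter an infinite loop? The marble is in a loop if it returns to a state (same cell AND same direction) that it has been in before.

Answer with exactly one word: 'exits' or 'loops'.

Answer: loops

Derivation:
Step 1: enter (5,7), '.' pass, move left to (5,6)
Step 2: enter (5,6), '.' pass, move left to (5,5)
Step 3: enter (5,5), '.' pass, move left to (5,4)
Step 4: enter (5,4), '.' pass, move left to (5,3)
Step 5: enter (5,3), '<' forces left->left, move left to (5,2)
Step 6: enter (5,2), '.' pass, move left to (5,1)
Step 7: enter (5,1), '>' forces left->right, move right to (5,2)
Step 8: enter (5,2), '.' pass, move right to (5,3)
Step 9: enter (5,3), '<' forces right->left, move left to (5,2)
Step 10: at (5,2) dir=left — LOOP DETECTED (seen before)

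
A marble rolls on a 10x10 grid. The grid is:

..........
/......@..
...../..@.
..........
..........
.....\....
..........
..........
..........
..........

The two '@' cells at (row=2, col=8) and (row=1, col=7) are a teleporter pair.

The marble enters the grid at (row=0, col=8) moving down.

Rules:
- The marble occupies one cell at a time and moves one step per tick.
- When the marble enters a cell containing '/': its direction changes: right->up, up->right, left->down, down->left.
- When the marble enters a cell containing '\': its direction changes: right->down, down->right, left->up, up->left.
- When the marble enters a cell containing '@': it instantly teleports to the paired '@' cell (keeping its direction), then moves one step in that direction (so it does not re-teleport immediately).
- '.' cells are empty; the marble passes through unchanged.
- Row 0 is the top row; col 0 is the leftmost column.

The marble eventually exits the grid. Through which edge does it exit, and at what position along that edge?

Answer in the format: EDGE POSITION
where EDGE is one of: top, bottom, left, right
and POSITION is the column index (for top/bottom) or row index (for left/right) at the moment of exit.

Step 1: enter (0,8), '.' pass, move down to (1,8)
Step 2: enter (1,8), '.' pass, move down to (2,8)
Step 3: enter (2,8), '@' teleport (2,8)->(1,7), also enter (1,7), move down to (2,7)
Step 4: enter (2,7), '.' pass, move down to (3,7)
Step 5: enter (3,7), '.' pass, move down to (4,7)
Step 6: enter (4,7), '.' pass, move down to (5,7)
Step 7: enter (5,7), '.' pass, move down to (6,7)
Step 8: enter (6,7), '.' pass, move down to (7,7)
Step 9: enter (7,7), '.' pass, move down to (8,7)
Step 10: enter (8,7), '.' pass, move down to (9,7)
Step 11: enter (9,7), '.' pass, move down to (10,7)
Step 12: at (10,7) — EXIT via bottom edge, pos 7

Answer: bottom 7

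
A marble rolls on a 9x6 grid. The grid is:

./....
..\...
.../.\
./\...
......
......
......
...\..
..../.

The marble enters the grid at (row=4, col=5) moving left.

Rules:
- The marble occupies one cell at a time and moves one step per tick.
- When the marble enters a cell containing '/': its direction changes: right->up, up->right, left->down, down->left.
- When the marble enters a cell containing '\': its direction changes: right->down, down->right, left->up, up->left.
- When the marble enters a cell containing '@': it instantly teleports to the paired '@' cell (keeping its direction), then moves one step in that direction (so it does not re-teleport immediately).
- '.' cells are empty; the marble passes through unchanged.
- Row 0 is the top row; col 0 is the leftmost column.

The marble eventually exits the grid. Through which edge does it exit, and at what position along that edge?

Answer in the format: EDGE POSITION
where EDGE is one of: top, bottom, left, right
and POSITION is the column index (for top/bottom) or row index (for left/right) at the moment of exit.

Answer: left 4

Derivation:
Step 1: enter (4,5), '.' pass, move left to (4,4)
Step 2: enter (4,4), '.' pass, move left to (4,3)
Step 3: enter (4,3), '.' pass, move left to (4,2)
Step 4: enter (4,2), '.' pass, move left to (4,1)
Step 5: enter (4,1), '.' pass, move left to (4,0)
Step 6: enter (4,0), '.' pass, move left to (4,-1)
Step 7: at (4,-1) — EXIT via left edge, pos 4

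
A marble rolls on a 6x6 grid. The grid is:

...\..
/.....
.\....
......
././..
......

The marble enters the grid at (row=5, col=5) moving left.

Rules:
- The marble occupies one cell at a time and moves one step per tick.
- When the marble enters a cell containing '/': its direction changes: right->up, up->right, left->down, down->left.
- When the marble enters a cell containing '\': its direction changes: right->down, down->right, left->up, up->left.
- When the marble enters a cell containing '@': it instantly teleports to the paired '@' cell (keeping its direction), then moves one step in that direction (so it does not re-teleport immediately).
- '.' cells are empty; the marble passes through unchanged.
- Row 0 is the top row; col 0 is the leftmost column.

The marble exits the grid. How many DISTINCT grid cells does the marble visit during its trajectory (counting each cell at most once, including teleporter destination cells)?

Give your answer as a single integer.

Step 1: enter (5,5), '.' pass, move left to (5,4)
Step 2: enter (5,4), '.' pass, move left to (5,3)
Step 3: enter (5,3), '.' pass, move left to (5,2)
Step 4: enter (5,2), '.' pass, move left to (5,1)
Step 5: enter (5,1), '.' pass, move left to (5,0)
Step 6: enter (5,0), '.' pass, move left to (5,-1)
Step 7: at (5,-1) — EXIT via left edge, pos 5
Distinct cells visited: 6 (path length 6)

Answer: 6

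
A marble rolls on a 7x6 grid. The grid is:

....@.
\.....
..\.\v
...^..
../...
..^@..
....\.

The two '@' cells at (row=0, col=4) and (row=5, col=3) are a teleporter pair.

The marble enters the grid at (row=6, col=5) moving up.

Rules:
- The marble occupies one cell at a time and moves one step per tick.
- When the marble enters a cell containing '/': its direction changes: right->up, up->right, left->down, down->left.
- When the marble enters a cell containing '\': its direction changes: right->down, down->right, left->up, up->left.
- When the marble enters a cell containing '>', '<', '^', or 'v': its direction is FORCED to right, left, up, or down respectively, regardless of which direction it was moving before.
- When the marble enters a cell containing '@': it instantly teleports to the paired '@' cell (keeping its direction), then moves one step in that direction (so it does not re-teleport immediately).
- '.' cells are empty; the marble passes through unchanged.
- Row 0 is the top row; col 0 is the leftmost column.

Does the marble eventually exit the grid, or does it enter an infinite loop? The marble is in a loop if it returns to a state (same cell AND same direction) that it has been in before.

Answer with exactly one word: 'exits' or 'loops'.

Step 1: enter (6,5), '.' pass, move up to (5,5)
Step 2: enter (5,5), '.' pass, move up to (4,5)
Step 3: enter (4,5), '.' pass, move up to (3,5)
Step 4: enter (3,5), '.' pass, move up to (2,5)
Step 5: enter (2,5), 'v' forces up->down, move down to (3,5)
Step 6: enter (3,5), '.' pass, move down to (4,5)
Step 7: enter (4,5), '.' pass, move down to (5,5)
Step 8: enter (5,5), '.' pass, move down to (6,5)
Step 9: enter (6,5), '.' pass, move down to (7,5)
Step 10: at (7,5) — EXIT via bottom edge, pos 5

Answer: exits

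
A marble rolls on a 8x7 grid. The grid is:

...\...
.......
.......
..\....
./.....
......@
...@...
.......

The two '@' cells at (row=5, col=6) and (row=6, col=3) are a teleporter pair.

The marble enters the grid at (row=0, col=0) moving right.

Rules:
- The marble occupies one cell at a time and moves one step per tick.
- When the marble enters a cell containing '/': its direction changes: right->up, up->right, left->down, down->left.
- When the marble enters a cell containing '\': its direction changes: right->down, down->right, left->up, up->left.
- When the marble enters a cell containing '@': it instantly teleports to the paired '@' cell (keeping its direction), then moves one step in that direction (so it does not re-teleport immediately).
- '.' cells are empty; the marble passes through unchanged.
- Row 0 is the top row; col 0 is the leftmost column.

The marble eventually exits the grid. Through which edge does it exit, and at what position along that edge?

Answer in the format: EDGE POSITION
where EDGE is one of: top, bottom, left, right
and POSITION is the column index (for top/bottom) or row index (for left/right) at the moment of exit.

Step 1: enter (0,0), '.' pass, move right to (0,1)
Step 2: enter (0,1), '.' pass, move right to (0,2)
Step 3: enter (0,2), '.' pass, move right to (0,3)
Step 4: enter (0,3), '\' deflects right->down, move down to (1,3)
Step 5: enter (1,3), '.' pass, move down to (2,3)
Step 6: enter (2,3), '.' pass, move down to (3,3)
Step 7: enter (3,3), '.' pass, move down to (4,3)
Step 8: enter (4,3), '.' pass, move down to (5,3)
Step 9: enter (5,3), '.' pass, move down to (6,3)
Step 10: enter (6,3), '@' teleport (6,3)->(5,6), also enter (5,6), move down to (6,6)
Step 11: enter (6,6), '.' pass, move down to (7,6)
Step 12: enter (7,6), '.' pass, move down to (8,6)
Step 13: at (8,6) — EXIT via bottom edge, pos 6

Answer: bottom 6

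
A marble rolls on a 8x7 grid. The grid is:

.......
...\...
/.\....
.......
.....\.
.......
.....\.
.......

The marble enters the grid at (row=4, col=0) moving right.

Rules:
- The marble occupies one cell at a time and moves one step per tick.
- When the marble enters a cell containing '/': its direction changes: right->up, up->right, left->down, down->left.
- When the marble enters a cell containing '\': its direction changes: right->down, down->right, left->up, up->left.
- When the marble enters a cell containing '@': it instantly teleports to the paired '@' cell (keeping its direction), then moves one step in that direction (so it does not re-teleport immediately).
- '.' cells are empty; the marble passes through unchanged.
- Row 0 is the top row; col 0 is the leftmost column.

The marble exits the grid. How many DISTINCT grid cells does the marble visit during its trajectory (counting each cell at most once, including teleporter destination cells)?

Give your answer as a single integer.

Answer: 9

Derivation:
Step 1: enter (4,0), '.' pass, move right to (4,1)
Step 2: enter (4,1), '.' pass, move right to (4,2)
Step 3: enter (4,2), '.' pass, move right to (4,3)
Step 4: enter (4,3), '.' pass, move right to (4,4)
Step 5: enter (4,4), '.' pass, move right to (4,5)
Step 6: enter (4,5), '\' deflects right->down, move down to (5,5)
Step 7: enter (5,5), '.' pass, move down to (6,5)
Step 8: enter (6,5), '\' deflects down->right, move right to (6,6)
Step 9: enter (6,6), '.' pass, move right to (6,7)
Step 10: at (6,7) — EXIT via right edge, pos 6
Distinct cells visited: 9 (path length 9)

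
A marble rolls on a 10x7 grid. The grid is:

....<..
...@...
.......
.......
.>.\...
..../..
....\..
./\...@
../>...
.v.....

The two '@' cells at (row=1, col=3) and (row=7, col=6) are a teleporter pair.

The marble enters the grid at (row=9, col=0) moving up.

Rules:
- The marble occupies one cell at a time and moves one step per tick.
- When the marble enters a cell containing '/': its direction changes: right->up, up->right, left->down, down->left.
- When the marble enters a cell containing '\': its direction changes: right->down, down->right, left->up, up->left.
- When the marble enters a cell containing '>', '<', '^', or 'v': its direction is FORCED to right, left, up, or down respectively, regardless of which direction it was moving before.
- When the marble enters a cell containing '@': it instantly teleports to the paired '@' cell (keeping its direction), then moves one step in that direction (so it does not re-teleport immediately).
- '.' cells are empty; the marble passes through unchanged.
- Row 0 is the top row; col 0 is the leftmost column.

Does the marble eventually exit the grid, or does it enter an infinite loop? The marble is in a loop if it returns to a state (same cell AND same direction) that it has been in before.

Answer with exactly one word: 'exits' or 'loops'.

Step 1: enter (9,0), '.' pass, move up to (8,0)
Step 2: enter (8,0), '.' pass, move up to (7,0)
Step 3: enter (7,0), '.' pass, move up to (6,0)
Step 4: enter (6,0), '.' pass, move up to (5,0)
Step 5: enter (5,0), '.' pass, move up to (4,0)
Step 6: enter (4,0), '.' pass, move up to (3,0)
Step 7: enter (3,0), '.' pass, move up to (2,0)
Step 8: enter (2,0), '.' pass, move up to (1,0)
Step 9: enter (1,0), '.' pass, move up to (0,0)
Step 10: enter (0,0), '.' pass, move up to (-1,0)
Step 11: at (-1,0) — EXIT via top edge, pos 0

Answer: exits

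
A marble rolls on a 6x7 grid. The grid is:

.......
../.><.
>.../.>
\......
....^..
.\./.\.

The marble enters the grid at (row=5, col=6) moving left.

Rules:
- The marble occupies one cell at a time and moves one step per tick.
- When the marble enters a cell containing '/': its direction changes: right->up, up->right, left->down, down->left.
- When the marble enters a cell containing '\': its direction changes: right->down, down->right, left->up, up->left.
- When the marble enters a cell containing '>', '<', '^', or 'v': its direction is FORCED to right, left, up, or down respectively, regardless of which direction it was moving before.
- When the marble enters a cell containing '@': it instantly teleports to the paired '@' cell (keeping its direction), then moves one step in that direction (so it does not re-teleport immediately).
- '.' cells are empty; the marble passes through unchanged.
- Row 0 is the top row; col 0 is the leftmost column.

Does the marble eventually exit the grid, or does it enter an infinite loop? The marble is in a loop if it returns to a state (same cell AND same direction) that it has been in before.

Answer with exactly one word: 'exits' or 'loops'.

Answer: loops

Derivation:
Step 1: enter (5,6), '.' pass, move left to (5,5)
Step 2: enter (5,5), '\' deflects left->up, move up to (4,5)
Step 3: enter (4,5), '.' pass, move up to (3,5)
Step 4: enter (3,5), '.' pass, move up to (2,5)
Step 5: enter (2,5), '.' pass, move up to (1,5)
Step 6: enter (1,5), '<' forces up->left, move left to (1,4)
Step 7: enter (1,4), '>' forces left->right, move right to (1,5)
Step 8: enter (1,5), '<' forces right->left, move left to (1,4)
Step 9: at (1,4) dir=left — LOOP DETECTED (seen before)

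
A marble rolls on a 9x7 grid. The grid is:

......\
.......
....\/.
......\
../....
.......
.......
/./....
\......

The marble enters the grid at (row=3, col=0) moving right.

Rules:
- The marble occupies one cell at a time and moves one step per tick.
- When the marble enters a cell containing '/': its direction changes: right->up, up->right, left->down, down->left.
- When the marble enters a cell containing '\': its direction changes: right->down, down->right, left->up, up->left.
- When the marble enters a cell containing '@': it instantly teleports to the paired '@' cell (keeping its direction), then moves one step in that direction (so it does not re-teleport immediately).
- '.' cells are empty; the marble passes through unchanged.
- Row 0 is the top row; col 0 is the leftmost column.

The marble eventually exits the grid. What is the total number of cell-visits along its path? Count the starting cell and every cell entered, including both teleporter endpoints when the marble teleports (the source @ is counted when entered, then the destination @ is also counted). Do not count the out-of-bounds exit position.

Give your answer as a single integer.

Step 1: enter (3,0), '.' pass, move right to (3,1)
Step 2: enter (3,1), '.' pass, move right to (3,2)
Step 3: enter (3,2), '.' pass, move right to (3,3)
Step 4: enter (3,3), '.' pass, move right to (3,4)
Step 5: enter (3,4), '.' pass, move right to (3,5)
Step 6: enter (3,5), '.' pass, move right to (3,6)
Step 7: enter (3,6), '\' deflects right->down, move down to (4,6)
Step 8: enter (4,6), '.' pass, move down to (5,6)
Step 9: enter (5,6), '.' pass, move down to (6,6)
Step 10: enter (6,6), '.' pass, move down to (7,6)
Step 11: enter (7,6), '.' pass, move down to (8,6)
Step 12: enter (8,6), '.' pass, move down to (9,6)
Step 13: at (9,6) — EXIT via bottom edge, pos 6
Path length (cell visits): 12

Answer: 12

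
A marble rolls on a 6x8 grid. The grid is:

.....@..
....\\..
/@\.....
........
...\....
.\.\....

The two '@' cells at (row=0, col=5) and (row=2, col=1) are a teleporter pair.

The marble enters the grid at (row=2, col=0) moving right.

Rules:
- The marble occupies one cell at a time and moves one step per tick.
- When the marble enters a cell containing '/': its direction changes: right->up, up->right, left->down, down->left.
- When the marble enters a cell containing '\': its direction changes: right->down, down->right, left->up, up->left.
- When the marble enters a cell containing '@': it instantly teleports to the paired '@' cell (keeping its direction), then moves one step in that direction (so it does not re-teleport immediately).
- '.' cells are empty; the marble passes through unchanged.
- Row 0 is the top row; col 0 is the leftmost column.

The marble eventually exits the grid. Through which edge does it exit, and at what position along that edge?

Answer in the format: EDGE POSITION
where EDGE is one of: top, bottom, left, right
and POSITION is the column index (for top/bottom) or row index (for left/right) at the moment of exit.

Step 1: enter (2,0), '/' deflects right->up, move up to (1,0)
Step 2: enter (1,0), '.' pass, move up to (0,0)
Step 3: enter (0,0), '.' pass, move up to (-1,0)
Step 4: at (-1,0) — EXIT via top edge, pos 0

Answer: top 0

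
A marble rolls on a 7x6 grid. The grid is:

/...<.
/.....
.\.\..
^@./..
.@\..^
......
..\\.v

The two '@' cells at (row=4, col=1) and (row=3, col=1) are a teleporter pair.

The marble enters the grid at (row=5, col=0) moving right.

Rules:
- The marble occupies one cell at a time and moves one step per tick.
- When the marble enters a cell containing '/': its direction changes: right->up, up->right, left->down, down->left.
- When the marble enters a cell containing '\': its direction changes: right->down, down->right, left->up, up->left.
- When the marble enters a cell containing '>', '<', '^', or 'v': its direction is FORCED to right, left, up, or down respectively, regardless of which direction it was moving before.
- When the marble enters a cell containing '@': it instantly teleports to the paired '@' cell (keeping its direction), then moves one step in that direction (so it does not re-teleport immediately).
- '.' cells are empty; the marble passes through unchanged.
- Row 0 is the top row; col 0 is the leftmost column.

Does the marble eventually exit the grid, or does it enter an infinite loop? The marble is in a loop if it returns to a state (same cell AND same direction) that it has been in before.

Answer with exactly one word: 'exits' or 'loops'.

Answer: exits

Derivation:
Step 1: enter (5,0), '.' pass, move right to (5,1)
Step 2: enter (5,1), '.' pass, move right to (5,2)
Step 3: enter (5,2), '.' pass, move right to (5,3)
Step 4: enter (5,3), '.' pass, move right to (5,4)
Step 5: enter (5,4), '.' pass, move right to (5,5)
Step 6: enter (5,5), '.' pass, move right to (5,6)
Step 7: at (5,6) — EXIT via right edge, pos 5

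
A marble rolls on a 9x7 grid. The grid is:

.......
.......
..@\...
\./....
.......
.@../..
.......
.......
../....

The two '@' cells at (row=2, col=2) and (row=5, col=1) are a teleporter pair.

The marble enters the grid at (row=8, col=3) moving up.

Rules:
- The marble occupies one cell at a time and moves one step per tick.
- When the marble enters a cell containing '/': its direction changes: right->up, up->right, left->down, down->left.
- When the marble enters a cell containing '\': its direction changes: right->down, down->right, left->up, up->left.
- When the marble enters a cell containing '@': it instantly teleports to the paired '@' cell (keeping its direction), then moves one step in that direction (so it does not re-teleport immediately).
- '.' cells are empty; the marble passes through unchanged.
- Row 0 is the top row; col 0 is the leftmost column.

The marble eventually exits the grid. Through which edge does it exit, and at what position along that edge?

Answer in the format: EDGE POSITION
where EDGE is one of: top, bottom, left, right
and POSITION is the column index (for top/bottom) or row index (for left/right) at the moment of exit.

Answer: left 5

Derivation:
Step 1: enter (8,3), '.' pass, move up to (7,3)
Step 2: enter (7,3), '.' pass, move up to (6,3)
Step 3: enter (6,3), '.' pass, move up to (5,3)
Step 4: enter (5,3), '.' pass, move up to (4,3)
Step 5: enter (4,3), '.' pass, move up to (3,3)
Step 6: enter (3,3), '.' pass, move up to (2,3)
Step 7: enter (2,3), '\' deflects up->left, move left to (2,2)
Step 8: enter (2,2), '@' teleport (2,2)->(5,1), also enter (5,1), move left to (5,0)
Step 9: enter (5,0), '.' pass, move left to (5,-1)
Step 10: at (5,-1) — EXIT via left edge, pos 5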